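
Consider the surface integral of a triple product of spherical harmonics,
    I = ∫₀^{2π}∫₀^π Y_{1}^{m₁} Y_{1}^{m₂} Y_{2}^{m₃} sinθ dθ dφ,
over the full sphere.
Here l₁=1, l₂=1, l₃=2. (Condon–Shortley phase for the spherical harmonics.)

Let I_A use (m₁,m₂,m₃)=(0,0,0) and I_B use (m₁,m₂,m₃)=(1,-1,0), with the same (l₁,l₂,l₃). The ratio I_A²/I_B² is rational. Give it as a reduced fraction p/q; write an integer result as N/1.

Same 1,1,2: normalisation and zero-m 3j drop out of the ratio.
A: Δ: 0! 2! 2! / 5! → 1/30; sum: t=0:+1/1 = 1/1; 3j²(1 1 2; 0 0 0) = Δ·Π!·Σ² = 2/15  (sign +1)
B: Δ: 0! 2! 2! / 5! → 1/30; sum: t=0:+1/4 = 1/4; 3j²(1 1 2; 1 -1 0) = Δ·Π!·Σ² = 1/30  (sign +1)
I_A²/I_B² = (2/15)/(1/30) = 4/1

4/1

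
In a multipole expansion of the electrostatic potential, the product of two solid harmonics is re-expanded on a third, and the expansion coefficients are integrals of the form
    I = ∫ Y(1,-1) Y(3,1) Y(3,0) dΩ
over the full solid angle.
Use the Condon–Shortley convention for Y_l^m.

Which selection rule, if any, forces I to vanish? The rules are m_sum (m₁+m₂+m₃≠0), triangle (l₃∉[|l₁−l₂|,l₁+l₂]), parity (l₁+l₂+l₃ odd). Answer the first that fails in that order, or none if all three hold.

parity

azimuthal sum: -1 + 1 + 0 = 0  ✓
2 ≤ 3 ≤ 4 (triangle on l)  ✓
L = 1 + 3 + 3 = 7 (odd)  ✗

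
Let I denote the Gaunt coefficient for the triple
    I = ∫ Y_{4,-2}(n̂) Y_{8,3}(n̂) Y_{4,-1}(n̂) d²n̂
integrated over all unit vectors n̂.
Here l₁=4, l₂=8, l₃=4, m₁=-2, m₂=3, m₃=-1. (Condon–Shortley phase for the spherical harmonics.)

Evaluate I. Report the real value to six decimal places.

-0.227643

m-sum 0 ✓  L=16 even ✓  4≤4≤12 ✓
Π(2lᵢ+1) = 9×17×9 = 1377
triangle coeff Δ(4,8,4) = 1/218790
Σ_t [4,4]: t=4:+1/331776 = 1/331776
(3j)²=490/21879 [(4 8 4; 0 0 0)], sign=+1
Σ_t [6,6]: t=6:+1/1036800 = 1/1036800
(3j)²=14/663 [(4 8 4; -2 3 -1)], sign=-1
⇒ 4πI² = 20580/31603
I = (-1)√(20580/31603/(4π)) = -0.22764263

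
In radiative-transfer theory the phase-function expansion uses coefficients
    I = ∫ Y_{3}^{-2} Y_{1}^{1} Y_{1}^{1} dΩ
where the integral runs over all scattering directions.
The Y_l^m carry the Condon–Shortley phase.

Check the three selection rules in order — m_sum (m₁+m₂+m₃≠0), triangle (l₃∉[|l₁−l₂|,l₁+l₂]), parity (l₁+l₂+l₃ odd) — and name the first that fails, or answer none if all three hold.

m₁+m₂+m₃ = -2 + 1 + 1 = 0  ✓
triangle: |3−1|=2 ≤ l₃=1 ≤ 3+1=4  ✗
parity: l₁+l₂+l₃ = 5 is odd

triangle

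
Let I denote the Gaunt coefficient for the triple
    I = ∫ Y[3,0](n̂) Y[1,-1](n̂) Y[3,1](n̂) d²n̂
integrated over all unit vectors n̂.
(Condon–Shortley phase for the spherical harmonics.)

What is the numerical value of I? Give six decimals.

0.000000

Σlᵢ=7 odd — θ-integrand is odd under cosθ→−cosθ; I=0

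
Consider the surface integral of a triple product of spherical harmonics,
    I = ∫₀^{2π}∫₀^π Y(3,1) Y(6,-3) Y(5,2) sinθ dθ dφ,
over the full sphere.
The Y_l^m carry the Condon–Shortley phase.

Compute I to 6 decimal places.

-0.152880

m-sum 0 ✓  L=14 even ✓  3≤5≤9 ✓
Π(2lᵢ+1) = 7×13×11 = 1001
triangle coeff Δ(3,6,5) = 1/675675
Σ_t [1,3]: t=1:−1/8640 t=2:+1/2304 t=3:−1/8640 = 7/34560
(3j)²=7/429 [(3 6 5; 0 0 0)], sign=-1
Σ_t [0,2]: t=0:+1/34560 t=1:−1/8640 t=2:+1/40320 = -1/16128
(3j)²=18/1001 [(3 6 5; 1 -3 2)], sign=+1
⇒ 4πI² = 42/143
I = (-1)√(42/143/(4π)) = -0.15288036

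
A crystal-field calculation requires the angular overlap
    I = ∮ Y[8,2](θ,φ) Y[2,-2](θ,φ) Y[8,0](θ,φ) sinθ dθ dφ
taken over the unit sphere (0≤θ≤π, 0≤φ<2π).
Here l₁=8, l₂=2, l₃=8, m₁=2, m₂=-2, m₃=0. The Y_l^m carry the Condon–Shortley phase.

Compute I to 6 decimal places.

-0.192440

Rules hold: Σm=0, L=18 even, 6≤8≤10.
N = 17·5·17 = 1445
Δ = 2!·14!·2!/19! = 1/348840
Racah Σ t=0..2: t=0:+1/116121600 t=1:−1/25401600 t=2:+1/116121600 = -1/45158400
⇒ 3j(8 2 8; 0 0 0)² = 24/1615, sgn -1
Racah Σ t=0..0: t=0:+1/116121600 = 1/116121600
⇒ 3j(8 2 8; 2 -2 0)² = 7/323, sgn +1
4πI² = N·(3j₀)²·(3jₘ)² = 168/361
I = -1·√(0.465374/4π) = -0.19244034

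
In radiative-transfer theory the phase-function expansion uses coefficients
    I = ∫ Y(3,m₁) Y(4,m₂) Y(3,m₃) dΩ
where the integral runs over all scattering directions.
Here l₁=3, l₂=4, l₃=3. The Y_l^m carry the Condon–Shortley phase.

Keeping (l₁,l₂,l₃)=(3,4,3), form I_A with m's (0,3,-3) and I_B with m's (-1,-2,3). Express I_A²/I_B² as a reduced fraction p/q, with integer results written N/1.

7/6

Same 3,4,3: normalisation and zero-m 3j drop out of the ratio.
A: Δ: 4! 2! 4! / 11! → 1/34650; sum: t=3:−1/288 = -1/288; 3j²(3 4 3; 0 3 -3) = Δ·Π!·Σ² = 1/22  (sign -1)
B: Δ: 4! 2! 4! / 11! → 1/34650; sum: t=2:+1/192 = 1/192; 3j²(3 4 3; -1 -2 3) = Δ·Π!·Σ² = 3/77  (sign +1)
I_A²/I_B² = (1/22)/(3/77) = 7/6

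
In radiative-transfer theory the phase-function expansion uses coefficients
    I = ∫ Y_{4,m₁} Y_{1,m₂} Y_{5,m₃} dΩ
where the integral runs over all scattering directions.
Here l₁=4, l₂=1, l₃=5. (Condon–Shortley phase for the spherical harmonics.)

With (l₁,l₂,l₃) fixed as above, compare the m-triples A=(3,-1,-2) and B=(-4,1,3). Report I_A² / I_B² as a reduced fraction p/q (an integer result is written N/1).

3/1

Shared (l₁,l₂,l₃)=(4,1,5): N and (l;000)² cancel in I_A²/I_B².
A: Δ = 0!·8!·2!/11! = 1/495; Racah Σ t=0..0: t=0:+1/10080 = 1/10080; ⇒ 3j(4 1 5; 3 -1 -2)² = 1/165, sgn -1
B: Δ = 0!·8!·2!/11! = 1/495; Racah Σ t=0..0: t=0:+1/80640 = 1/80640; ⇒ 3j(4 1 5; -4 1 3)² = 1/495, sgn +1
I_A²/I_B² = (1/165)/(1/495) = 3/1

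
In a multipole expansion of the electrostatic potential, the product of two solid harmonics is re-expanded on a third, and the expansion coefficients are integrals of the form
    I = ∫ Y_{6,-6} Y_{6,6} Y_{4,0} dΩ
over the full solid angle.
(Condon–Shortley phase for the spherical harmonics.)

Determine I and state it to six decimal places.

m-sum 0 ✓  L=16 even ✓  0≤4≤12 ✓
Π(2lᵢ+1) = 13×13×9 = 1521
triangle coeff Δ(6,6,4) = 1/15315300
Σ_t [2,6]: t=2:+1/829440 t=3:−1/25920 t=4:+1/9216 t=5:−1/25920 t=6:+1/829440 = 7/207360
(3j)²=28/2431 [(6 6 4; 0 0 0)], sign=+1
Σ_t [8,8]: t=8:+1/23224320 = 1/23224320
(3j)²=99/6188 [(6 6 4; -6 6 0)], sign=+1
⇒ 4πI² = 81/289
I = (+1)√(81/289/(4π)) = 0.14934430

0.149344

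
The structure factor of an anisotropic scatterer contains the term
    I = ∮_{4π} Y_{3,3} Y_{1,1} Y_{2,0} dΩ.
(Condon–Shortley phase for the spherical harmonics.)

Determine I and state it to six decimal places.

m-sum = 3 + 1 + 0 = 4 ≠ 0 ⇒ I = 0

0.000000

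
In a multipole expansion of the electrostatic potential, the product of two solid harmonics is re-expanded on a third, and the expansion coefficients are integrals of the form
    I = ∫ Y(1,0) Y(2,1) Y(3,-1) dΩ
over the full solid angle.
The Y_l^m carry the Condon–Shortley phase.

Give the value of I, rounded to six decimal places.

-0.233597

Rules hold: Σm=0, L=6 even, 1≤3≤3.
N = 3·5·7 = 105
Δ = 0!·2!·4!/7! = 1/105
Racah Σ t=0..0: t=0:+1/4 = 1/4
⇒ 3j(1 2 3; 0 0 0)² = 3/35, sgn -1
Racah Σ t=0..0: t=0:+1/6 = 1/6
⇒ 3j(1 2 3; 0 1 -1)² = 8/105, sgn +1
4πI² = N·(3j₀)²·(3jₘ)² = 24/35
I = -1·√(0.685714/4π) = -0.23359668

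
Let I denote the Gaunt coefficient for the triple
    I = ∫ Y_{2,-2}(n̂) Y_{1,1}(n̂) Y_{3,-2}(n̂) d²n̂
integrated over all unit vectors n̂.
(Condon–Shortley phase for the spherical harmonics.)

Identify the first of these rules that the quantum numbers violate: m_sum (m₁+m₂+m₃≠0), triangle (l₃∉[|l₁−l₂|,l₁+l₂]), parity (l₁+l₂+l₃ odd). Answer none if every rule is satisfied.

azimuthal sum: -2 + 1 − 2 = -3  ✗
1 ≤ 3 ≤ 3 (triangle on l)
L = 2 + 1 + 3 = 6 (even)

m_sum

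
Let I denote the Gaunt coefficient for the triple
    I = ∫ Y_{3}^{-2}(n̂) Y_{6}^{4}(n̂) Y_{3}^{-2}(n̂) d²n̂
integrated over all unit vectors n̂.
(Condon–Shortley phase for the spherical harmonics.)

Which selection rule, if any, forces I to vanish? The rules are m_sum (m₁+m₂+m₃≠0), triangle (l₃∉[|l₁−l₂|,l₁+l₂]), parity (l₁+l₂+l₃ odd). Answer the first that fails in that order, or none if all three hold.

azimuthal sum: -2 + 4 − 2 = 0  ✓
3 ≤ 3 ≤ 9 (triangle on l)  ✓
L = 3 + 6 + 3 = 12 (even)  ✓

none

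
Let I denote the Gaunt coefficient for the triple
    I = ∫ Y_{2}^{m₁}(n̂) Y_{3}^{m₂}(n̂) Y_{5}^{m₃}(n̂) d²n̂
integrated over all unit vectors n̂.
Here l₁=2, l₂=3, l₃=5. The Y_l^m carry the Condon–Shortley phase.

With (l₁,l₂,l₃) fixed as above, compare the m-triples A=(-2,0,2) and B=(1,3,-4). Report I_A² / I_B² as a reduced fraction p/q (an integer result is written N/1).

5/12

Shared (l₁,l₂,l₃)=(2,3,5): N and (l;000)² cancel in I_A²/I_B².
A: Δ = 0!·4!·6!/11! = 1/2310; Racah Σ t=0..0: t=0:+1/864 = 1/864; ⇒ 3j(2 3 5; -2 0 2)² = 1/66, sgn -1
B: Δ = 0!·4!·6!/11! = 1/2310; Racah Σ t=0..0: t=0:+1/4320 = 1/4320; ⇒ 3j(2 3 5; 1 3 -4)² = 2/55, sgn -1
I_A²/I_B² = (1/66)/(2/55) = 5/12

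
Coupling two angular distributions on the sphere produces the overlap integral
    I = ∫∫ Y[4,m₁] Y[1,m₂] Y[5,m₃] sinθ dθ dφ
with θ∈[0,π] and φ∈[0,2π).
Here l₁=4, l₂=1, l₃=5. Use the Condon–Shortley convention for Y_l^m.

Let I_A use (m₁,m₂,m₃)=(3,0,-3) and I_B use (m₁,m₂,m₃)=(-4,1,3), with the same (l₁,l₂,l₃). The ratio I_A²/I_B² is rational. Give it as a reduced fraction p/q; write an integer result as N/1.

Same 4,1,5: normalisation and zero-m 3j drop out of the ratio.
A: Δ: 0! 8! 2! / 11! → 1/495; sum: t=0:+1/5040 = 1/5040; 3j²(4 1 5; 3 0 -3) = Δ·Π!·Σ² = 16/495  (sign +1)
B: Δ: 0! 8! 2! / 11! → 1/495; sum: t=0:+1/80640 = 1/80640; 3j²(4 1 5; -4 1 3) = Δ·Π!·Σ² = 1/495  (sign +1)
I_A²/I_B² = (16/495)/(1/495) = 16/1

16/1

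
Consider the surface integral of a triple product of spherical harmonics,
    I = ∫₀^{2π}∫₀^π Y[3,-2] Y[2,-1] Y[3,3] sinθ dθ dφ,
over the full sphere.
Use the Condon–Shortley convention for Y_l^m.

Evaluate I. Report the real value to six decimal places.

-0.210261

Checks pass: Σm=0; 8 even; l₃=3∈[1,5].
(2·3+1)(2·2+1)(2·3+1) = 245
Δ: 2! 4! 2! / 9! → 1/3780
sum: t=0:+1/24 t=1:−1/4 t=2:+1/24 = -1/6
3j²(3 2 3; 0 0 0) = Δ·Π!·Σ² = 4/105  (sign +1)
sum: t=1:−1/48 = -1/48
3j²(3 2 3; -2 -1 3) = Δ·Π!·Σ² = 5/84  (sign -1)
combine: 4πI² = 245·4/105·5/84 = 5/9
take √, sign -1: I = -0.21026104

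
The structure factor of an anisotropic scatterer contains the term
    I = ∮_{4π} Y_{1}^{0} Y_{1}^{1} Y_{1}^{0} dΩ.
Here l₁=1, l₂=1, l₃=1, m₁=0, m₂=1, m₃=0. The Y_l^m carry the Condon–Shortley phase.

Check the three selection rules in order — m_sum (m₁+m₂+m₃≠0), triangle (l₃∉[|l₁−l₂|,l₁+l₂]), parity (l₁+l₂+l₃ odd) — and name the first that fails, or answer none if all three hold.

azimuthal sum: 0 + 1 + 0 = 1  ✗
0 ≤ 1 ≤ 2 (triangle on l)
L = 1 + 1 + 1 = 3 (odd)

m_sum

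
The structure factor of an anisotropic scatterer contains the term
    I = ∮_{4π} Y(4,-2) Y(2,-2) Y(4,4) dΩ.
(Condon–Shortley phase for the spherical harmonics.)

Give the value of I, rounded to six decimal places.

m-sum 0 ✓  L=10 even ✓  2≤4≤6 ✓
Π(2lᵢ+1) = 9×5×9 = 405
triangle coeff Δ(4,2,4) = 1/13860
Σ_t [0,2]: t=0:+1/192 t=1:−1/36 t=2:+1/192 = -5/288
(3j)²=20/693 [(4 2 4; 0 0 0)], sign=-1
Σ_t [0,0]: t=0:+1/2880 = 1/2880
(3j)²=2/165 [(4 2 4; -2 -2 4)], sign=+1
⇒ 4πI² = 120/847
I = (-1)√(120/847/(4π)) = -0.10618031

-0.106180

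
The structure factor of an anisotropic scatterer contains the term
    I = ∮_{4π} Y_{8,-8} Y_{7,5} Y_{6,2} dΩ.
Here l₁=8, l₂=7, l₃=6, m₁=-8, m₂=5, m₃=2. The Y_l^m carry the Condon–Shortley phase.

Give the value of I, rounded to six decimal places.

-8 + 5 + 2 = -1 ≠ 0: azimuthal integral kills it; I = 0

0.000000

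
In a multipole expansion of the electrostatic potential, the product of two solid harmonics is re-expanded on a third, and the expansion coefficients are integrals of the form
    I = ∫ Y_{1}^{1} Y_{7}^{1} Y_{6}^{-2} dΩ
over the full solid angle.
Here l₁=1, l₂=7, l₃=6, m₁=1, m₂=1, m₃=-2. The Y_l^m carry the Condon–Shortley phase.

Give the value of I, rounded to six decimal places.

-0.135514

Checks pass: Σm=0; 14 even; l₃=6∈[6,8].
(2·1+1)(2·7+1)(2·6+1) = 585
Δ: 2! 0! 12! / 15! → 1/1365
sum: t=1:−1/518400 = -1/518400
3j²(1 7 6; 0 0 0) = Δ·Π!·Σ² = 7/195  (sign -1)
sum: t=0:+1/1935360 = 1/1935360
3j²(1 7 6; 1 1 -2) = Δ·Π!·Σ² = 1/91  (sign +1)
combine: 4πI² = 585·7/195·1/91 = 3/13
take √, sign -1: I = -0.13551395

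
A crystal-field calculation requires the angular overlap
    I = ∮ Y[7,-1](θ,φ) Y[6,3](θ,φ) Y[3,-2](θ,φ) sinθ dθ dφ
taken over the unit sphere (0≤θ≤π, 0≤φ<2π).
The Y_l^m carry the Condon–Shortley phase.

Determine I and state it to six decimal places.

m-sum 0 ✓  L=16 even ✓  1≤3≤13 ✓
Π(2lᵢ+1) = 15×13×7 = 1365
triangle coeff Δ(7,6,3) = 1/2042040
Σ_t [4,6]: t=4:+1/207360 t=5:−1/57600 t=6:+1/207360 = -1/129600
(3j)²=168/12155 [(7 6 3; 0 0 0)], sign=+1
Σ_t [7,8]: t=7:−1/362880 t=8:+1/1935360 = -13/5806080
(3j)²=195/10472 [(7 6 3; -1 3 -2)], sign=+1
⇒ 4πI² = 12285/34969
I = (+1)√(12285/34969/(4π)) = 0.16720184

0.167202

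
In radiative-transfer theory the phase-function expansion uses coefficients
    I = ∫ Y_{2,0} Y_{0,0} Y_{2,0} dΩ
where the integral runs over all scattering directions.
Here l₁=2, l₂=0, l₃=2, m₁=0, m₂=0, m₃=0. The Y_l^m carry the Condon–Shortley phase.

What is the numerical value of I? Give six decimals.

0.282095

Rules hold: Σm=0, L=4 even, 2≤2≤2.
N = 5·1·5 = 25
Δ = 0!·4!·0!/5! = 1/5
Racah Σ t=0..0: t=0:+1/4 = 1/4
⇒ 3j(2 0 2; 0 0 0)² = 1/5, sgn +1
(m-triple is (0,0,0) — same symbol as above.)
4πI² = N·(3j₀)²·(3jₘ)² = 1/1
I = +1·√(1/4π) = 0.28209479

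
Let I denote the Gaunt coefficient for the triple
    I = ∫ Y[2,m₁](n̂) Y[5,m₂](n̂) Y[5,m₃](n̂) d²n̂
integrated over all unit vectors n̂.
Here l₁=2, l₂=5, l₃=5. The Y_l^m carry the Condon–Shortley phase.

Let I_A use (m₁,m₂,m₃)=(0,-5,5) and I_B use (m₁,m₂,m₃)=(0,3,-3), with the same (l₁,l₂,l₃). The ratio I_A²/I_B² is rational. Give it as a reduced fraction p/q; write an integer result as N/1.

225/1

l's match ⇒ only the (l;m) 3-j factors differ between A and B.
A: triangle coeff Δ(2,5,5) = 1/38610; Σ_t [0,0]: t=0:+1/161280 = 1/161280; (3j)²=15/286 [(2 5 5; 0 -5 5)], sign=+1
B: triangle coeff Δ(2,5,5) = 1/38610; Σ_t [0,2]: t=0:+1/161280 t=1:−1/5040 t=2:+1/5760 = -1/53760; (3j)²=1/4290 [(2 5 5; 0 3 -3)], sign=-1
I_A²/I_B² = (15/286)/(1/4290) = 225/1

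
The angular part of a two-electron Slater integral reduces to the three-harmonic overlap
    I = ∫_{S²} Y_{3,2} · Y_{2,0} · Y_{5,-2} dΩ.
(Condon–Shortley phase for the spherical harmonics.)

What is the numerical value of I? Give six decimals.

Rules hold: Σm=0, L=10 even, 1≤5≤5.
N = 7·5·11 = 385
Δ = 0!·6!·4!/11! = 1/2310
Racah Σ t=0..0: t=0:+1/144 = 1/144
⇒ 3j(3 2 5; 0 0 0)² = 10/231, sgn -1
Racah Σ t=0..0: t=0:+1/480 = 1/480
⇒ 3j(3 2 5; 2 0 -2)² = 3/110, sgn -1
4πI² = N·(3j₀)²·(3jₘ)² = 5/11
I = +1·√(0.454545/4π) = 0.19018827

0.190188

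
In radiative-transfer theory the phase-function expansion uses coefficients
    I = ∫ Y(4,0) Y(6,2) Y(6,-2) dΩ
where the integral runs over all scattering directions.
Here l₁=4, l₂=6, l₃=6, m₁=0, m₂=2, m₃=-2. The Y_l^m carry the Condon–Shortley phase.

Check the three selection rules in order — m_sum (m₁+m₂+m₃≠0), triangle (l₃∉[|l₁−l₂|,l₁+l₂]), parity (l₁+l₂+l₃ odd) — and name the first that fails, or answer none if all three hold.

azimuthal sum: 0 + 2 − 2 = 0  ✓
2 ≤ 6 ≤ 10 (triangle on l)  ✓
L = 4 + 6 + 6 = 16 (even)  ✓

none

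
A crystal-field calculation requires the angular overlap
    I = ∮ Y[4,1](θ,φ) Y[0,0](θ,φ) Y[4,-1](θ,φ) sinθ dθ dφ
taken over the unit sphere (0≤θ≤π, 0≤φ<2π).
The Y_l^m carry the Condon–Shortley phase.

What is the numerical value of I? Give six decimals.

-0.282095

Checks pass: Σm=0; 8 even; l₃=4∈[4,4].
(2·4+1)(2·0+1)(2·4+1) = 81
Δ: 0! 8! 0! / 9! → 1/9
sum: t=0:+1/576 = 1/576
3j²(4 0 4; 0 0 0) = Δ·Π!·Σ² = 1/9  (sign +1)
sum: t=0:+1/720 = 1/720
3j²(4 0 4; 1 0 -1) = Δ·Π!·Σ² = 1/9  (sign -1)
combine: 4πI² = 81·1/9·1/9 = 1/1
take √, sign -1: I = -0.28209479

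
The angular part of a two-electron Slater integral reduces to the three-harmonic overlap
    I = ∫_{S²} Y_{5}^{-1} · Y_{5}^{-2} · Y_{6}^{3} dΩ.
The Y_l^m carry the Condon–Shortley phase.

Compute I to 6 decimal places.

Checks pass: Σm=0; 16 even; l₃=6∈[0,10].
(2·5+1)(2·5+1)(2·6+1) = 1573
Δ: 4! 6! 6! / 17! → 1/28588560
sum: t=0:+1/345600 t=1:−1/13824 t=2:+1/5184 t=3:−1/13824 t=4:+1/345600 = 7/129600
3j²(5 5 6; 0 0 0) = Δ·Π!·Σ² = 80/7293  (sign +1)
sum: t=0:+1/622080 t=1:−1/34560 t=2:+1/23040 t=3:−1/155520 = 1/103680
3j²(5 5 6; -1 -2 3) = Δ·Π!·Σ² = 9/2431  (sign -1)
combine: 4πI² = 1573·80/7293·9/2431 = 240/3757
take √, sign -1: I = -0.07129845

-0.071298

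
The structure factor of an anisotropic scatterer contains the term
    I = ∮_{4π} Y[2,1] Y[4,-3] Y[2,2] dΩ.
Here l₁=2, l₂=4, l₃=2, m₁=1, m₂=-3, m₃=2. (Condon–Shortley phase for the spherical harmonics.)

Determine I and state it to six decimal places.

m-sum 0 ✓  L=8 even ✓  2≤2≤6 ✓
Π(2lᵢ+1) = 5×9×5 = 225
triangle coeff Δ(2,4,2) = 1/630
Σ_t [2,2]: t=2:+1/16 = 1/16
(3j)²=2/35 [(2 4 2; 0 0 0)], sign=+1
Σ_t [1,1]: t=1:−1/144 = -1/144
(3j)²=1/18 [(2 4 2; 1 -3 2)], sign=-1
⇒ 4πI² = 5/7
I = (-1)√(5/7/(4π)) = -0.23841361

-0.238414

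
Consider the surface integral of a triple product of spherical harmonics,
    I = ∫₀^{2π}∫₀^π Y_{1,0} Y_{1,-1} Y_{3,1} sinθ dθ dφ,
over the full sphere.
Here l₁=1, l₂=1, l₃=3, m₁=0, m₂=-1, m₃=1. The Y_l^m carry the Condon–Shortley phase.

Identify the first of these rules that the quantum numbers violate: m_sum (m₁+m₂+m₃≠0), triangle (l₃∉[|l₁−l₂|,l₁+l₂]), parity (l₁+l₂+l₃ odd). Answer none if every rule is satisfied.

Σmᵢ = 0  ✓
l₃∈[|l₁−l₂|,l₁+l₂]=[0,2], have l₃=3  ✗
Σlᵢ = 5 ⇒ odd

triangle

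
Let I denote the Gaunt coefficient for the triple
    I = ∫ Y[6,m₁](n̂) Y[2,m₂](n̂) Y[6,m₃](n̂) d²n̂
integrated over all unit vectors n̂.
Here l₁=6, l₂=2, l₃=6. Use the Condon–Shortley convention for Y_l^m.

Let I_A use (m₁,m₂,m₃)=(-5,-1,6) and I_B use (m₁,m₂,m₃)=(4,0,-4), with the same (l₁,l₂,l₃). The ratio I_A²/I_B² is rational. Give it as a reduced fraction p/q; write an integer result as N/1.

Same 6,2,6: normalisation and zero-m 3j drop out of the ratio.
A: Δ: 2! 10! 2! / 15! → 1/90090; sum: t=1:−1/7257600 = -1/7257600; 3j²(6 2 6; -5 -1 6) = Δ·Π!·Σ² = 11/455  (sign -1)
B: Δ: 2! 10! 2! / 15! → 1/90090; sum: t=0:+1/322560 t=1:−1/362880 t=2:+1/14515200 = 1/2419200; 3j²(6 2 6; 4 0 -4) = Δ·Π!·Σ² = 2/5005  (sign +1)
I_A²/I_B² = (11/455)/(2/5005) = 121/2

121/2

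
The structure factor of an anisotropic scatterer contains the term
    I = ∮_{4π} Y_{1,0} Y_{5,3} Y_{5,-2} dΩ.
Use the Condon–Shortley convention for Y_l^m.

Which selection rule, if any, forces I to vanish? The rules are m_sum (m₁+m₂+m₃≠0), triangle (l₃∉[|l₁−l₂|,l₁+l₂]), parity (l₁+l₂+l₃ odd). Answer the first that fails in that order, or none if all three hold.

azimuthal sum: 0 + 3 − 2 = 1  ✗
4 ≤ 5 ≤ 6 (triangle on l)
L = 1 + 5 + 5 = 11 (odd)

m_sum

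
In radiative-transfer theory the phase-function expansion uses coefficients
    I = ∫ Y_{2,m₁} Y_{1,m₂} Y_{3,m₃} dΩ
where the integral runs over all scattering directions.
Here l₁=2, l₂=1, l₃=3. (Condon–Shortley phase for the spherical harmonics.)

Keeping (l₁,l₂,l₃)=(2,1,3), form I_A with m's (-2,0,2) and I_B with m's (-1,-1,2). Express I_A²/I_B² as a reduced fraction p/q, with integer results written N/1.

1/2

Same 2,1,3: normalisation and zero-m 3j drop out of the ratio.
A: Δ: 0! 4! 2! / 7! → 1/105; sum: t=0:+1/24 = 1/24; 3j²(2 1 3; -2 0 2) = Δ·Π!·Σ² = 1/21  (sign -1)
B: Δ: 0! 4! 2! / 7! → 1/105; sum: t=0:+1/12 = 1/12; 3j²(2 1 3; -1 -1 2) = Δ·Π!·Σ² = 2/21  (sign -1)
I_A²/I_B² = (1/21)/(2/21) = 1/2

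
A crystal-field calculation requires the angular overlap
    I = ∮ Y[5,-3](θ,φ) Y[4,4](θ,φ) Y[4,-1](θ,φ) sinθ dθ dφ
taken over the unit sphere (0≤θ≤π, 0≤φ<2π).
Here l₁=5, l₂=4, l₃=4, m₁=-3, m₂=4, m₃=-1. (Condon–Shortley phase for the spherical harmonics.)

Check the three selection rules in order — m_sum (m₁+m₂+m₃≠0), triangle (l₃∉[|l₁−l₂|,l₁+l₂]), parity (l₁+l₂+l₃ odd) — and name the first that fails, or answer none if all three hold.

parity

azimuthal sum: -3 + 4 − 1 = 0  ✓
1 ≤ 4 ≤ 9 (triangle on l)  ✓
L = 5 + 4 + 4 = 13 (odd)  ✗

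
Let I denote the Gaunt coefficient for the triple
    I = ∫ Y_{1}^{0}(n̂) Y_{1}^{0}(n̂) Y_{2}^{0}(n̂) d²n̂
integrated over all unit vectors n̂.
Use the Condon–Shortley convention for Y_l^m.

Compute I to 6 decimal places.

Rules hold: Σm=0, L=4 even, 0≤2≤2.
N = 3·3·5 = 45
Δ = 0!·2!·2!/5! = 1/30
Racah Σ t=0..0: t=0:+1/1 = 1/1
⇒ 3j(1 1 2; 0 0 0)² = 2/15, sgn +1
(m-triple is (0,0,0) — same symbol as above.)
4πI² = N·(3j₀)²·(3jₘ)² = 4/5
I = +1·√(0.8/4π) = 0.25231325

0.252313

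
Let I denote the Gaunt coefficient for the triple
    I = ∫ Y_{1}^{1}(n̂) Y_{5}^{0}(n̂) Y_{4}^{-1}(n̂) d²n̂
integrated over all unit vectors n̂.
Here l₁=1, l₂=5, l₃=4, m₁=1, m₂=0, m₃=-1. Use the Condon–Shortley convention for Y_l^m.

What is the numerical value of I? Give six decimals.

0.155288

Checks pass: Σm=0; 10 even; l₃=4∈[4,6].
(2·1+1)(2·5+1)(2·4+1) = 297
Δ: 2! 0! 8! / 11! → 1/495
sum: t=1:−1/576 = -1/576
3j²(1 5 4; 0 0 0) = Δ·Π!·Σ² = 5/99  (sign -1)
sum: t=0:+1/1440 = 1/1440
3j²(1 5 4; 1 0 -1) = Δ·Π!·Σ² = 2/99  (sign -1)
combine: 4πI² = 297·5/99·2/99 = 10/33
take √, sign +1: I = 0.15528807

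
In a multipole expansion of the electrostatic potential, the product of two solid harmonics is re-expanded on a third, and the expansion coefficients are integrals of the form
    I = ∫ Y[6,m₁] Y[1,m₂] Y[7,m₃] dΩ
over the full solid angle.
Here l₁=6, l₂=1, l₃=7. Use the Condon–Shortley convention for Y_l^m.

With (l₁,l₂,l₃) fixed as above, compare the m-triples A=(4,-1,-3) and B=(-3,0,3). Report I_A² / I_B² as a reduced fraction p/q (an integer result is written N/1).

3/20

Shared (l₁,l₂,l₃)=(6,1,7): N and (l;000)² cancel in I_A²/I_B².
A: Δ = 0!·12!·2!/15! = 1/1365; Racah Σ t=0..0: t=0:+1/14515200 = 1/14515200; ⇒ 3j(6 1 7; 4 -1 -3)² = 2/455, sgn +1
B: Δ = 0!·12!·2!/15! = 1/1365; Racah Σ t=0..0: t=0:+1/2177280 = 1/2177280; ⇒ 3j(6 1 7; -3 0 3)² = 8/273, sgn +1
I_A²/I_B² = (2/455)/(8/273) = 3/20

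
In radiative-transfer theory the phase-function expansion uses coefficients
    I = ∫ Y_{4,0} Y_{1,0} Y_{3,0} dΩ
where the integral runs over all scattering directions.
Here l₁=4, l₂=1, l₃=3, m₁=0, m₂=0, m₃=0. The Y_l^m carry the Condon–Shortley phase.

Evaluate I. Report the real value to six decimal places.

0.246233

m-sum 0 ✓  L=8 even ✓  3≤3≤5 ✓
Π(2lᵢ+1) = 9×3×7 = 189
triangle coeff Δ(4,1,3) = 1/252
Σ_t [1,1]: t=1:−1/36 = -1/36
(3j)²=4/63 [(4 1 3; 0 0 0)], sign=+1
(m-triple is (0,0,0) — same symbol as above.)
⇒ 4πI² = 16/21
I = (+1)√(16/21/(4π)) = 0.24623252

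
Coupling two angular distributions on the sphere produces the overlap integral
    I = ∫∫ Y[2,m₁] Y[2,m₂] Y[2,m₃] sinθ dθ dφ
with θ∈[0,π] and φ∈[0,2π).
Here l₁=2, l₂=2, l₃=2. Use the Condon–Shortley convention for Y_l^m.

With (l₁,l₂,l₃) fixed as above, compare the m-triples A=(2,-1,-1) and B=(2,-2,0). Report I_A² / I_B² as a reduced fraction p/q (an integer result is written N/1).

Shared (l₁,l₂,l₃)=(2,2,2): N and (l;000)² cancel in I_A²/I_B².
A: Δ = 2!·2!·2!/7! = 1/630; Racah Σ t=0..0: t=0:+1/4 = 1/4; ⇒ 3j(2 2 2; 2 -1 -1)² = 3/35, sgn -1
B: Δ = 2!·2!·2!/7! = 1/630; Racah Σ t=0..0: t=0:+1/8 = 1/8; ⇒ 3j(2 2 2; 2 -2 0)² = 2/35, sgn +1
I_A²/I_B² = (3/35)/(2/35) = 3/2

3/2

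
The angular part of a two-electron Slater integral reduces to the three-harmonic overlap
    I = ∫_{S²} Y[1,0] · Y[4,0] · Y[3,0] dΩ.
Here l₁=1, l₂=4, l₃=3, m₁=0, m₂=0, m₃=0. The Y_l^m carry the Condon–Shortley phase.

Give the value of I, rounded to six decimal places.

0.246233

Checks pass: Σm=0; 8 even; l₃=3∈[3,5].
(2·1+1)(2·4+1)(2·3+1) = 189
Δ: 2! 0! 6! / 9! → 1/252
sum: t=1:−1/36 = -1/36
3j²(1 4 3; 0 0 0) = Δ·Π!·Σ² = 4/63  (sign +1)
(m-triple is (0,0,0) — same symbol as above.)
combine: 4πI² = 189·4/63·4/63 = 16/21
take √, sign +1: I = 0.24623252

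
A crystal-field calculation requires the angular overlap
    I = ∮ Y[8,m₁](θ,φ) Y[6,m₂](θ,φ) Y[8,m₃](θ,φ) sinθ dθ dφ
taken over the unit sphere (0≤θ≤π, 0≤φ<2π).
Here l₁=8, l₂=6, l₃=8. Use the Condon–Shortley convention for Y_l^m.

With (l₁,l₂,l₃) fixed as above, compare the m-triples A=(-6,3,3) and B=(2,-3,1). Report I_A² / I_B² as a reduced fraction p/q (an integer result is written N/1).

l's match ⇒ only the (l;m) 3-j factors differ between A and B.
A: triangle coeff Δ(8,6,8) = 1/13742520792; Σ_t [4,6]: t=4:+1/20901888000 t=5:−1/2090188800 t=6:+1/2090188800 = 1/20901888000; (3j)²=9/29716 [(8 6 8; -6 3 3)], sign=-1
B: triangle coeff Δ(8,6,8) = 1/13742520792; Σ_t [0,3]: t=0:+1/447897600 t=1:−1/82944000 t=2:+1/99532800 t=3:−1/783820800 = -11/10450944000; (3j)²=81/96577 [(8 6 8; 2 -3 1)], sign=+1
I_A²/I_B² = (9/29716)/(81/96577) = 13/36

13/36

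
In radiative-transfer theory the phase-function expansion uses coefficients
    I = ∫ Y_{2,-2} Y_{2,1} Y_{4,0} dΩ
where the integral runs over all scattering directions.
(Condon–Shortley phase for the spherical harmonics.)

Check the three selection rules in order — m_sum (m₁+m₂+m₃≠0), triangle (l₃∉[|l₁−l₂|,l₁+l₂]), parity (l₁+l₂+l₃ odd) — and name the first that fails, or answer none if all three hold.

Σmᵢ = -1  ✗
l₃∈[|l₁−l₂|,l₁+l₂]=[0,4], have l₃=4
Σlᵢ = 8 ⇒ even

m_sum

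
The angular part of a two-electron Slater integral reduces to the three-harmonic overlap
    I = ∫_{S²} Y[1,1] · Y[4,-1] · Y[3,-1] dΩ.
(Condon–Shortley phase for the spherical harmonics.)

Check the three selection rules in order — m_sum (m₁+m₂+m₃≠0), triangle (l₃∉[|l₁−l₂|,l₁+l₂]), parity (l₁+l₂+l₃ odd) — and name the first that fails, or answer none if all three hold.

m_sum

Σmᵢ = -1  ✗
l₃∈[|l₁−l₂|,l₁+l₂]=[3,5], have l₃=3
Σlᵢ = 8 ⇒ even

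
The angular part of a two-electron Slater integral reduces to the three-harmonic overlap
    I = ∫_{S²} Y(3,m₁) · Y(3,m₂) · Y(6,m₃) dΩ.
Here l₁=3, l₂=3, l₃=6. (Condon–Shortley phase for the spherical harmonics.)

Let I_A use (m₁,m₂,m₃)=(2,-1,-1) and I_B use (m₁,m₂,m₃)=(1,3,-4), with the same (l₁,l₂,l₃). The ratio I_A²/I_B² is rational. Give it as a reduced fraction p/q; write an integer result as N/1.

1/2

l's match ⇒ only the (l;m) 3-j factors differ between A and B.
A: triangle coeff Δ(3,3,6) = 1/12012; Σ_t [0,0]: t=0:+1/5760 = 1/5760; (3j)²=5/572 [(3 3 6; 2 -1 -1)], sign=-1
B: triangle coeff Δ(3,3,6) = 1/12012; Σ_t [0,0]: t=0:+1/34560 = 1/34560; (3j)²=5/286 [(3 3 6; 1 3 -4)], sign=+1
I_A²/I_B² = (5/572)/(5/286) = 1/2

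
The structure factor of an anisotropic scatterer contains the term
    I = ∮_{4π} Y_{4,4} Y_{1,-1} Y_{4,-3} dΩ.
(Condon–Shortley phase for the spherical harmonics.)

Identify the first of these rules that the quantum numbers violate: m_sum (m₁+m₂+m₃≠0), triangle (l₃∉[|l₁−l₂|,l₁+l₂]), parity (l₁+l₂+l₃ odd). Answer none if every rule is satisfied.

parity

m₁+m₂+m₃ = 4 − 1 − 3 = 0  ✓
triangle: |4−1|=3 ≤ l₃=4 ≤ 4+1=5  ✓
parity: l₁+l₂+l₃ = 9 is odd  ✗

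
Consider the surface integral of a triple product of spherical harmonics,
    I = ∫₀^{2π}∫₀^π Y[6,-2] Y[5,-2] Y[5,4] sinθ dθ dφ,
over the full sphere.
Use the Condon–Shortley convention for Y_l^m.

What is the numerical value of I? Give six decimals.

Rules hold: Σm=0, L=16 even, 1≤5≤11.
N = 13·11·11 = 1573
Δ = 6!·6!·4!/17! = 1/28588560
Racah Σ t=1..5: t=1:−1/345600 t=2:+1/13824 t=3:−1/5184 t=4:+1/13824 t=5:−1/345600 = -7/129600
⇒ 3j(6 5 5; 0 0 0)² = 80/7293, sgn +1
Racah Σ t=2..3: t=2:+1/207360 t=3:−1/103680 = -1/207360
⇒ 3j(6 5 5; -2 -2 4)² = 21/2431, sgn +1
4πI² = N·(3j₀)²·(3jₘ)² = 560/3757
I = +1·√(0.149055/4π) = 0.10891018

0.108910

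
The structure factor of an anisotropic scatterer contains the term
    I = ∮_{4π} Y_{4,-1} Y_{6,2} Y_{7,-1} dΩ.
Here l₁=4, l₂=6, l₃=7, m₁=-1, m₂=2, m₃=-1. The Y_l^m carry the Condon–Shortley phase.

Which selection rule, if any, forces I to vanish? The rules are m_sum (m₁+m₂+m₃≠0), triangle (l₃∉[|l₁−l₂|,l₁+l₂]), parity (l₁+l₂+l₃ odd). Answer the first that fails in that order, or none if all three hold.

azimuthal sum: -1 + 2 − 1 = 0  ✓
2 ≤ 7 ≤ 10 (triangle on l)  ✓
L = 4 + 6 + 7 = 17 (odd)  ✗

parity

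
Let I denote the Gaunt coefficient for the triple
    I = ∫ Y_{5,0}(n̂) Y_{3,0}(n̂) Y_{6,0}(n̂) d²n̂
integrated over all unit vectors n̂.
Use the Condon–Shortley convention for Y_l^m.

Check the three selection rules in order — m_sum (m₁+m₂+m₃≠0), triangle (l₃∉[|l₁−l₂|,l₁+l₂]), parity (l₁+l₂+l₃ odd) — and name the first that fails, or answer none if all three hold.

none

m₁+m₂+m₃ = 0 + 0 + 0 = 0  ✓
triangle: |5−3|=2 ≤ l₃=6 ≤ 5+3=8  ✓
parity: l₁+l₂+l₃ = 14 is even  ✓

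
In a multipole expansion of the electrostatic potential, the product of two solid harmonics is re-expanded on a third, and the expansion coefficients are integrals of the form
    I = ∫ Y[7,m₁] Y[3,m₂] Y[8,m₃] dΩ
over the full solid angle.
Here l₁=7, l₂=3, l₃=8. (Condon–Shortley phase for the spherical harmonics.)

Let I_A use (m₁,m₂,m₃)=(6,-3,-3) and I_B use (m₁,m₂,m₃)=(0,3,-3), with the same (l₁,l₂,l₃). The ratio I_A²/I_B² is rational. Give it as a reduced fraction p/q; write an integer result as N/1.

l's match ⇒ only the (l;m) 3-j factors differ between A and B.
A: triangle coeff Δ(7,3,8) = 1/5290740; Σ_t [0,0]: t=0:+1/1916006400 = 1/1916006400; (3j)²=5/4522 [(7 3 8; 6 -3 -3)], sign=-1
B: triangle coeff Δ(7,3,8) = 1/5290740; Σ_t [2,2]: t=2:+1/29030400 = 1/29030400; (3j)²=165/8398 [(7 3 8; 0 3 -3)], sign=-1
I_A²/I_B² = (5/4522)/(165/8398) = 13/231

13/231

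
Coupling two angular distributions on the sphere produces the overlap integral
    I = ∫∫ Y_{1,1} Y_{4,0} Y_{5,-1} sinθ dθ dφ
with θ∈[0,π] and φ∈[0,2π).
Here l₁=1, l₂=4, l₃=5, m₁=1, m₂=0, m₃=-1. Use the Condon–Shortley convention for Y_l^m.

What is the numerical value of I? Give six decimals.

m-sum 0 ✓  L=10 even ✓  3≤5≤5 ✓
Π(2lᵢ+1) = 3×9×11 = 297
triangle coeff Δ(1,4,5) = 1/495
Σ_t [0,0]: t=0:+1/576 = 1/576
(3j)²=5/99 [(1 4 5; 0 0 0)], sign=-1
Σ_t [0,0]: t=0:+1/1152 = 1/1152
(3j)²=1/33 [(1 4 5; 1 0 -1)], sign=+1
⇒ 4πI² = 5/11
I = (-1)√(5/11/(4π)) = -0.19018827

-0.190188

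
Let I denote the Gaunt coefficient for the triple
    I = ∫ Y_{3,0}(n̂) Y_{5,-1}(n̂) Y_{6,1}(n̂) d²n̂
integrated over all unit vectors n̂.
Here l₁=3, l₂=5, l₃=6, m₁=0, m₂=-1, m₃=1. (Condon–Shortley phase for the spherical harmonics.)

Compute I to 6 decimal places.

Checks pass: Σm=0; 14 even; l₃=6∈[2,8].
(2·3+1)(2·5+1)(2·6+1) = 1001
Δ: 2! 4! 8! / 15! → 1/675675
sum: t=0:+1/8640 t=1:−1/2304 t=2:+1/8640 = -7/34560
3j²(3 5 6; 0 0 0) = Δ·Π!·Σ² = 7/429  (sign -1)
sum: t=0:+1/6912 t=1:−1/2880 t=2:+1/17280 = -1/6912
3j²(3 5 6; 0 -1 1) = Δ·Π!·Σ² = 5/429  (sign +1)
combine: 4πI² = 1001·7/429·5/429 = 245/1287
take √, sign -1: I = -0.12308038

-0.123080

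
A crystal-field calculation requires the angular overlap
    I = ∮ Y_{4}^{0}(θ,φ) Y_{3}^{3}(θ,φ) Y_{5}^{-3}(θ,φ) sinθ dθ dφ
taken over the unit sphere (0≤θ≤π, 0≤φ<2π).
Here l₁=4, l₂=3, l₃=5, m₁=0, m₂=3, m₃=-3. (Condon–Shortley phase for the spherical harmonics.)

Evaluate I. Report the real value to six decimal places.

m-sum 0 ✓  L=12 even ✓  1≤5≤7 ✓
Π(2lᵢ+1) = 9×7×11 = 693
triangle coeff Δ(4,3,5) = 1/180180
Σ_t [0,2]: t=0:+1/576 t=1:−1/144 t=2:+1/576 = -1/288
(3j)²=20/1001 [(4 3 5; 0 0 0)], sign=+1
Σ_t [2,2]: t=2:+1/2304 = 1/2304
(3j)²=5/143 [(4 3 5; 0 3 -3)], sign=+1
⇒ 4πI² = 900/1859
I = (+1)√(900/1859/(4π)) = 0.19628026

0.196280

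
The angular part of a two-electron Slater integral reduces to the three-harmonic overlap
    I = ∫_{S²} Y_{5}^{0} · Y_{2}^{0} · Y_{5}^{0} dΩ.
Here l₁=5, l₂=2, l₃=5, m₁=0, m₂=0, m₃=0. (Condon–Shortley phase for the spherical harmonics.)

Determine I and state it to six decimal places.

0.161739

Rules hold: Σm=0, L=12 even, 3≤5≤7.
N = 11·5·11 = 605
Δ = 2!·8!·2!/13! = 1/38610
Racah Σ t=0..2: t=0:+1/2880 t=1:−1/576 t=2:+1/2880 = -1/960
⇒ 3j(5 2 5; 0 0 0)² = 10/429, sgn +1
(m-triple is (0,0,0) — same symbol as above.)
4πI² = N·(3j₀)²·(3jₘ)² = 500/1521
I = +1·√(0.328731/4π) = 0.16173926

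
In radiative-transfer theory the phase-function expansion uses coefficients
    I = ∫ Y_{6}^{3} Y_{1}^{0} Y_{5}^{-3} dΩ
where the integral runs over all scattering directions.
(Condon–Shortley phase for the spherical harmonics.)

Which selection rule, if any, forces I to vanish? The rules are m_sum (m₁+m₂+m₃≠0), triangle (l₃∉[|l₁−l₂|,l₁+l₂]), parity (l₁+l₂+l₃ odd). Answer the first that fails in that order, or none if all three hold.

none

azimuthal sum: 3 + 0 − 3 = 0  ✓
5 ≤ 5 ≤ 7 (triangle on l)  ✓
L = 6 + 1 + 5 = 12 (even)  ✓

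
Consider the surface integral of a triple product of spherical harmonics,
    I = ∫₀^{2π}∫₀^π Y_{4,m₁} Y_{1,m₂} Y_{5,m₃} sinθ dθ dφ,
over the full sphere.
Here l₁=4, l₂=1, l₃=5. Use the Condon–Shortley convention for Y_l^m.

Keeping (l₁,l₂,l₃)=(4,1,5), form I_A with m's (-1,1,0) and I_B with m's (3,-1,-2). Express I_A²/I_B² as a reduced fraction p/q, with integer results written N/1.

10/3

Shared (l₁,l₂,l₃)=(4,1,5): N and (l;000)² cancel in I_A²/I_B².
A: Δ = 0!·8!·2!/11! = 1/495; Racah Σ t=0..0: t=0:+1/1440 = 1/1440; ⇒ 3j(4 1 5; -1 1 0)² = 2/99, sgn -1
B: Δ = 0!·8!·2!/11! = 1/495; Racah Σ t=0..0: t=0:+1/10080 = 1/10080; ⇒ 3j(4 1 5; 3 -1 -2)² = 1/165, sgn -1
I_A²/I_B² = (2/99)/(1/165) = 10/3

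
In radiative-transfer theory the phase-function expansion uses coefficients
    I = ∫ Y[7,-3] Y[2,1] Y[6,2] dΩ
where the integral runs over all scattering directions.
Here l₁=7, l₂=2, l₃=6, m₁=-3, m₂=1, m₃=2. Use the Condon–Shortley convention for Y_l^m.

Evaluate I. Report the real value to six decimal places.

0.000000

L=15 odd ⇒ parity kills the (l;000) factor ⇒ I = 0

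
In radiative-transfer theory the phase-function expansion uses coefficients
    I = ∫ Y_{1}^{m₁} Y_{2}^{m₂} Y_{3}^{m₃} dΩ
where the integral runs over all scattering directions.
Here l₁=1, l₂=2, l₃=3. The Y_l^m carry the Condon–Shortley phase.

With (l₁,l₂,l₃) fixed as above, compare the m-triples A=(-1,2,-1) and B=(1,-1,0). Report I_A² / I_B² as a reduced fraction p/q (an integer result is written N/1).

Same 1,2,3: normalisation and zero-m 3j drop out of the ratio.
A: Δ: 0! 2! 4! / 7! → 1/105; sum: t=0:+1/48 = 1/48; 3j²(1 2 3; -1 2 -1) = Δ·Π!·Σ² = 1/105  (sign +1)
B: Δ: 0! 2! 4! / 7! → 1/105; sum: t=0:+1/12 = 1/12; 3j²(1 2 3; 1 -1 0) = Δ·Π!·Σ² = 1/35  (sign -1)
I_A²/I_B² = (1/105)/(1/35) = 1/3

1/3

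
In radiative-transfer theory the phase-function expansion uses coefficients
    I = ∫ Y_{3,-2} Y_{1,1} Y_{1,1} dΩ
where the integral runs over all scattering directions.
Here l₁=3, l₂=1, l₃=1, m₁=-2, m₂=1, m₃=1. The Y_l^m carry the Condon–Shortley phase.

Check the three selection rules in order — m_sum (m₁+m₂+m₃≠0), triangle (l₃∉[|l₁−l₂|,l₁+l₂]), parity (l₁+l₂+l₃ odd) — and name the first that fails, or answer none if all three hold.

Σmᵢ = 0  ✓
l₃∈[|l₁−l₂|,l₁+l₂]=[2,4], have l₃=1  ✗
Σlᵢ = 5 ⇒ odd

triangle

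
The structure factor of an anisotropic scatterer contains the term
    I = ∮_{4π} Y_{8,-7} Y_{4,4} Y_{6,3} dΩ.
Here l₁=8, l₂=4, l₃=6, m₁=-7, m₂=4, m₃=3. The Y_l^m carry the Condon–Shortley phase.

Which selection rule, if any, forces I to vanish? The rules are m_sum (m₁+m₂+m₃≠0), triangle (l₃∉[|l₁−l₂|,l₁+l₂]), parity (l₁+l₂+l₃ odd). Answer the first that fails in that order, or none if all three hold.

m₁+m₂+m₃ = -7 + 4 + 3 = 0  ✓
triangle: |8−4|=4 ≤ l₃=6 ≤ 8+4=12  ✓
parity: l₁+l₂+l₃ = 18 is even  ✓

none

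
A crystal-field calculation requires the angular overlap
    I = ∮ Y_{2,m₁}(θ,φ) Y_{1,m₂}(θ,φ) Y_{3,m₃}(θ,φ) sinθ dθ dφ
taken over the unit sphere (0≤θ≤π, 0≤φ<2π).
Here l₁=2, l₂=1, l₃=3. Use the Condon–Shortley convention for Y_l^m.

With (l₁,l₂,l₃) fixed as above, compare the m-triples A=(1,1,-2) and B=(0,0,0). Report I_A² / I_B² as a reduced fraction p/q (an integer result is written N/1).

10/9

Same 2,1,3: normalisation and zero-m 3j drop out of the ratio.
A: Δ: 0! 4! 2! / 7! → 1/105; sum: t=0:+1/12 = 1/12; 3j²(2 1 3; 1 1 -2) = Δ·Π!·Σ² = 2/21  (sign -1)
B: Δ: 0! 4! 2! / 7! → 1/105; sum: t=0:+1/4 = 1/4; 3j²(2 1 3; 0 0 0) = Δ·Π!·Σ² = 3/35  (sign -1)
I_A²/I_B² = (2/21)/(3/35) = 10/9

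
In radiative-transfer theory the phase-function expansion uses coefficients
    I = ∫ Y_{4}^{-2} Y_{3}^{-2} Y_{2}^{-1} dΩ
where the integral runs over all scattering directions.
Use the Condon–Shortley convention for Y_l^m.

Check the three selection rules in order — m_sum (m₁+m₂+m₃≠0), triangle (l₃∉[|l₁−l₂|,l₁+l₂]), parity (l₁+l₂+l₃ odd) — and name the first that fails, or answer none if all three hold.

m_sum

Σmᵢ = -5  ✗
l₃∈[|l₁−l₂|,l₁+l₂]=[1,7], have l₃=2
Σlᵢ = 9 ⇒ odd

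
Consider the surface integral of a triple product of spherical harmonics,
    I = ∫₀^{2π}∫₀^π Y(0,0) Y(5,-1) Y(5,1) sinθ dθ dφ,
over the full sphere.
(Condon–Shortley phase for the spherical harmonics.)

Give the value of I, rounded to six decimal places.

Rules hold: Σm=0, L=10 even, 5≤5≤5.
N = 1·11·11 = 121
Δ = 0!·0!·10!/11! = 1/11
Racah Σ t=0..0: t=0:+1/14400 = 1/14400
⇒ 3j(0 5 5; 0 0 0)² = 1/11, sgn -1
Racah Σ t=0..0: t=0:+1/17280 = 1/17280
⇒ 3j(0 5 5; 0 -1 1)² = 1/11, sgn +1
4πI² = N·(3j₀)²·(3jₘ)² = 1/1
I = -1·√(1/4π) = -0.28209479

-0.282095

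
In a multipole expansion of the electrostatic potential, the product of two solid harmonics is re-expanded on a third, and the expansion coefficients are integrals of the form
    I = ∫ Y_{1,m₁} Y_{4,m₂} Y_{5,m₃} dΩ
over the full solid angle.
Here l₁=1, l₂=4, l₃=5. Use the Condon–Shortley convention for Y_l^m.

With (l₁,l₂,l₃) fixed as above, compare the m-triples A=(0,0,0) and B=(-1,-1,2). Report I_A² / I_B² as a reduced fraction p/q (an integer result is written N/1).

25/21

Shared (l₁,l₂,l₃)=(1,4,5): N and (l;000)² cancel in I_A²/I_B².
A: Δ = 0!·2!·8!/11! = 1/495; Racah Σ t=0..0: t=0:+1/576 = 1/576; ⇒ 3j(1 4 5; 0 0 0)² = 5/99, sgn -1
B: Δ = 0!·2!·8!/11! = 1/495; Racah Σ t=0..0: t=0:+1/1440 = 1/1440; ⇒ 3j(1 4 5; -1 -1 2)² = 7/165, sgn -1
I_A²/I_B² = (5/99)/(7/165) = 25/21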